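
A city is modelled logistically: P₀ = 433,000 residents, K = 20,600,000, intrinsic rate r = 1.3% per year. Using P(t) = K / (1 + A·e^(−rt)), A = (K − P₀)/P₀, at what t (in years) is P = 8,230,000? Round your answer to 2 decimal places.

t ≈ 264.12 years

A = (20600000 − 433000)/433000 = 46.57506
8230000 = 20600000/(1 + 46.57506·e^(−0.013t)) → 1 + 46.57506·e^(−0.013t) = 2.50304
e^(−0.013t) = 0.032271 → t = ln(30.98729)/0.013 = 3.43358/0.013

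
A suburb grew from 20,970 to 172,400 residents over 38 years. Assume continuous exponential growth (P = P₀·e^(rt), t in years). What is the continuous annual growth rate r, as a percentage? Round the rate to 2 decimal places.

172400 = 20970 · e^(r·38)
e^(38r) = 172400/20970 = 8.22127
r = ln(8.22127) / 38 = 2.10672 / 38

r ≈ 5.54% per year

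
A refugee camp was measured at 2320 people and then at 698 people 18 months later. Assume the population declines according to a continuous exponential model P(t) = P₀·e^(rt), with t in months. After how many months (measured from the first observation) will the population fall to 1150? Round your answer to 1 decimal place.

r = ln(698/2320) / 18 ≈ -0.066728 per month
t = ln(1150/2320) / r = -0.70181 / -0.066728 ≈ 10.517

t ≈ 10.5 months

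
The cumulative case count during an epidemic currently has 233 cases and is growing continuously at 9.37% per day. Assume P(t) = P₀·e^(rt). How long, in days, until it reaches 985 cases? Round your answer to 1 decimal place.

985 = 233 · e^(0.0937·t)
t = ln(985/233) / 0.0937 = ln(4.22747) / 0.0937 = 1.4416 / 0.0937

t ≈ 15.4 days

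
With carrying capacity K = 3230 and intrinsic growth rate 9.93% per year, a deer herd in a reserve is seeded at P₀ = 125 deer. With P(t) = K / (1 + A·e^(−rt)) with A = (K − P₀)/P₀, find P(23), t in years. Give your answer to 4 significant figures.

≈ 914.8 deer

A = (3230 − 125)/125 = 24.84
P(23) = 3230 / (1 + 24.84·e^(−0.0993·23)) = 3230 / (1 + 24.84·0.101886)
= 3230 / 3.53085 ≈ 914.79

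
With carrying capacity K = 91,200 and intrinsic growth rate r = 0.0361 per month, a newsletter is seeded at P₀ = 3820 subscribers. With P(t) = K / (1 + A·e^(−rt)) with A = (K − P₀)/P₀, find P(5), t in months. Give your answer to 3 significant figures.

A = (91200 − 3820)/3820 = 22.87435
P(5) = 91200 / (1 + 22.87435·e^(−0.0361·5)) = 91200 / (1 + 22.87435·0.834853)
= 91200 / 20.09671 ≈ 4538.06

≈ 4,540 subscribers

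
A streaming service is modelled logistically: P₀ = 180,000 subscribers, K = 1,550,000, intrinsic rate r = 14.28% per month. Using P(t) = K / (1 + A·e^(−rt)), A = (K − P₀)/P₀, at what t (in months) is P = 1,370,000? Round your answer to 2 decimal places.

t ≈ 28.43 months

A = (1550000 − 180000)/180000 = 7.61111
1370000 = 1550000/(1 + 7.61111·e^(−0.1428t)) → 1 + 7.61111·e^(−0.1428t) = 1.13139
e^(−0.1428t) = 0.017263 → t = ln(57.92901)/0.1428 = 4.05922/0.1428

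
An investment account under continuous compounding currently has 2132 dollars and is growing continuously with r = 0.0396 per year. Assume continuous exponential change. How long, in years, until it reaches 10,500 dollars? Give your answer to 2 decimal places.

10500 = 2132 · e^(0.0396·t)
t = ln(10500/2132) / 0.0396 = ln(4.92495) / 0.0396 = 1.59431 / 0.0396

t ≈ 40.26 years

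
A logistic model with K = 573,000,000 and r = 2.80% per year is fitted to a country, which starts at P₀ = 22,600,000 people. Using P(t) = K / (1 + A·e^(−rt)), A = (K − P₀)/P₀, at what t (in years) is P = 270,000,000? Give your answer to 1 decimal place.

A = (573000000 − 22600000)/22600000 = 24.35398
270000000 = 573000000/(1 + 24.35398·e^(−0.028t)) → 1 + 24.35398·e^(−0.028t) = 2.12222
e^(−0.028t) = 0.04608 → t = ln(21.70157)/0.028 = 3.07738/0.028

t ≈ 109.9 years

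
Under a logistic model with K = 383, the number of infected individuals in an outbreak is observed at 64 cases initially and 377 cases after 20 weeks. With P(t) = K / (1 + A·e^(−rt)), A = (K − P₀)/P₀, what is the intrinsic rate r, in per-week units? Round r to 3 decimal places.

A = (383 − 64)/64 = 4.98438
377 = 383/(1 + 4.98438·e^(−r·20)) → e^(−20r) = (1.01592 − 1)/4.98438 = 0.003193
r = −ln(0.003193)/20 = 5.74679/20

r ≈ 0.287 per week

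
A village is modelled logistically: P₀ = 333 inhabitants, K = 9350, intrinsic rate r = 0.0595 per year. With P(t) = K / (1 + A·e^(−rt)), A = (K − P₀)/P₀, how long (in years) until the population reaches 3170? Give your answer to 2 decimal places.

A = (9350 − 333)/333 = 27.07808
3170 = 9350/(1 + 27.07808·e^(−0.0595t)) → 1 + 27.07808·e^(−0.0595t) = 2.94953
e^(−0.0595t) = 0.071996 → t = ln(13.88956)/0.0595 = 2.63114/0.0595

t ≈ 44.22 years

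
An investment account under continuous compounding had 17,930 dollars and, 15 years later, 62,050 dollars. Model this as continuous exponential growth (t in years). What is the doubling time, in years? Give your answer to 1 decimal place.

r = ln(62050/17930) / 15 = ln(3.46068) / 15 ≈ 0.082764 per year
doubling time = ln 2 / |r| = 0.69315 / 0.082764

doubling time ≈ 8.4 years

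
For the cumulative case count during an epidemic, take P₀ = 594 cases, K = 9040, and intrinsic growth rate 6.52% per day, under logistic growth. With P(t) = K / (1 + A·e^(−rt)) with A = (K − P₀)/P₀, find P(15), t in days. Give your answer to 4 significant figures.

A = (9040 − 594)/594 = 14.21886
P(15) = 9040 / (1 + 14.21886·e^(−0.0652·15)) = 9040 / (1 + 14.21886·0.376062)
= 9040 / 6.34718 ≈ 1424.26

≈ 1,424 cases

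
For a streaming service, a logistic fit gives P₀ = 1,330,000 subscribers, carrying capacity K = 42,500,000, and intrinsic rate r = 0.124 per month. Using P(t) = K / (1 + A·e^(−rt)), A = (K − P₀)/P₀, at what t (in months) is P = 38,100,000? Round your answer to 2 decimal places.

t ≈ 45.09 months

A = (42500000 − 1330000)/1330000 = 30.95489
38100000 = 42500000/(1 + 30.95489·e^(−0.124t)) → 1 + 30.95489·e^(−0.124t) = 1.11549
e^(−0.124t) = 0.003731 → t = ln(268.04118)/0.124 = 5.59114/0.124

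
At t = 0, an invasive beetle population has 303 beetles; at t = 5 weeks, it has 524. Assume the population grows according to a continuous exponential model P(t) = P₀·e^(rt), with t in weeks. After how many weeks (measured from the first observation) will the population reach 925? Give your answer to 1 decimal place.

r = ln(524/303) / 5 ≈ 0.109552 per week
t = ln(925/303) / r = 1.11606 / 0.109552 ≈ 10.188

t ≈ 10.2 weeks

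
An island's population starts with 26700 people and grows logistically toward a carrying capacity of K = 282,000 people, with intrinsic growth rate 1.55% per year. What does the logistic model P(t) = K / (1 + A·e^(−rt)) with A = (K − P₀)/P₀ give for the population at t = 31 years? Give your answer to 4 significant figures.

≈ 40,790 people

A = (282000 − 26700)/26700 = 9.5618
P(31) = 282000 / (1 + 9.5618·e^(−0.0155·31)) = 282000 / (1 + 9.5618·0.618474)
= 282000 / 6.91372 ≈ 40788.44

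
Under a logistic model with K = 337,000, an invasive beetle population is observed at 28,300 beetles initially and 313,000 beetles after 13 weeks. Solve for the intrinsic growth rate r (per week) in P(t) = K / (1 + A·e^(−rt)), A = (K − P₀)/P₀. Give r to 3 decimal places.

r ≈ 0.381 per week

A = (337000 − 28300)/28300 = 10.90813
313000 = 337000/(1 + 10.90813·e^(−r·13)) → e^(−13r) = (1.07668 − 1)/10.90813 = 0.007029
r = −ln(0.007029)/13 = 4.95766/13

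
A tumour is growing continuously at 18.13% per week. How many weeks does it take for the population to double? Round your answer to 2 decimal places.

doubling time ≈ 3.82 weeks

doubling time = ln(2) / |r| = 0.69315 / 0.1813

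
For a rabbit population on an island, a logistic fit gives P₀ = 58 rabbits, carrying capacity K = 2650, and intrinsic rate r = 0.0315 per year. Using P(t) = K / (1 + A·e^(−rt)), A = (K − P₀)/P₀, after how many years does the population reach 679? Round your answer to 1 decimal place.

A = (2650 − 58)/58 = 44.68966
679 = 2650/(1 + 44.68966·e^(−0.0315t)) → 1 + 44.68966·e^(−0.0315t) = 3.9028
e^(−0.0315t) = 0.064955 → t = ln(15.39537)/0.0315 = 2.73407/0.0315

t ≈ 86.8 years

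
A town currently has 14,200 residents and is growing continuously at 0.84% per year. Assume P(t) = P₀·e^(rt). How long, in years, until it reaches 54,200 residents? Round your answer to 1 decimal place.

t ≈ 159.5 years

54200 = 14200 · e^(0.0084·t)
t = ln(54200/14200) / 0.0084 = ln(3.8169) / 0.0084 = 1.33944 / 0.0084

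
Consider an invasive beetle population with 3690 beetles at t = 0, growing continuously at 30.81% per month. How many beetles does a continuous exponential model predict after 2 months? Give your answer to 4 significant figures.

≈ 6,833 beetles

P(2) = 3690 · e^(0.3081·2) = 3690 · e^(0.6162)
= 3690 · 1.85188 ≈ 6833.43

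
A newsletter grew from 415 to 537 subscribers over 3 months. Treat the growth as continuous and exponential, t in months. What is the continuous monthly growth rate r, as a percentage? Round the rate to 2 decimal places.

537 = 415 · e^(r·3)
e^(3r) = 537/415 = 1.29398
r = ln(1.29398) / 3 = 0.25772 / 3

r ≈ 8.59% per month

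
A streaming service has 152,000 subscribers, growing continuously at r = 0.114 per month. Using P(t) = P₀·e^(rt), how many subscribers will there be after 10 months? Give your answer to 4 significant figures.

P(10) = 152000 · e^(0.114·10) = 152000 · e^(1.14)
= 152000 · 3.12677 ≈ 475268.79

≈ 475,300 subscribers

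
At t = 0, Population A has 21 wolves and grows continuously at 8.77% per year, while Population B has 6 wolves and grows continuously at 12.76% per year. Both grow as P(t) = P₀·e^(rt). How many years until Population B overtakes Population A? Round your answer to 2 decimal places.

t ≈ 31.40 years

21·e^(0.0877t) = 6·e^(0.1276t)
21/6 = e^((0.1276 − 0.0877)t) → ln(3.5) = 0.0399·t
t = 1.25276 / 0.0399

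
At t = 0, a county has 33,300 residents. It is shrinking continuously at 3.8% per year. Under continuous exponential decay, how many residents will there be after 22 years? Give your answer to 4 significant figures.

≈ 14,430 residents

P(22) = 33300 · e^(-0.038·22) = 33300 · e^(-0.836)
= 33300 · 0.43344 ≈ 14433.58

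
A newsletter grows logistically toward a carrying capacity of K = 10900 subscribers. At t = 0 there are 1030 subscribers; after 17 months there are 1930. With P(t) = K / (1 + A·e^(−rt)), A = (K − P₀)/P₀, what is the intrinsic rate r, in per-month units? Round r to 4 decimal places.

A = (10900 − 1030)/1030 = 9.58252
1930 = 10900/(1 + 9.58252·e^(−r·17)) → e^(−17r) = (5.64767 − 1)/9.58252 = 0.485015
r = −ln(0.485015)/17 = 0.72358/17

r ≈ 0.0426 per month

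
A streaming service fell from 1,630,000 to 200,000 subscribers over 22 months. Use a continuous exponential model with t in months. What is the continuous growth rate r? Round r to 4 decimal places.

200000 = 1630000 · e^(r·22)
e^(22r) = 200000/1630000 = 0.1227
r = ln(0.1227) / 22 = -2.09802 / 22

r ≈ -0.0954 per month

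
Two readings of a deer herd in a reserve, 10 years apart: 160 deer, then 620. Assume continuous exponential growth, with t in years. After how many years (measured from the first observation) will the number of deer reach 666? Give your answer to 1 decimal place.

r = ln(620/160) / 10 ≈ 0.135455 per year
t = ln(666/160) / r = 1.42612 / 0.135455 ≈ 10.528

t ≈ 10.5 years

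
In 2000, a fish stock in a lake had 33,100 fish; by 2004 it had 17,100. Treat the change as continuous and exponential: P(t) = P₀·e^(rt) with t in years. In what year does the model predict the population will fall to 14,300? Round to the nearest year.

year 2005

r = ln(17100/33100) / 4 = -0.66045/4 ≈ -0.165114 per year
t = ln(14300/33100) / r = -0.83927/-0.165114 ≈ 5.08 years after 2000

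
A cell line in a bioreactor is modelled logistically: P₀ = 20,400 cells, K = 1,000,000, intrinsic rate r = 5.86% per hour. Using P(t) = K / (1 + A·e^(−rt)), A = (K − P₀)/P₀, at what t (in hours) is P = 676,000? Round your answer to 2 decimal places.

A = (1000000 − 20400)/20400 = 48.01961
676000 = 1000000/(1 + 48.01961·e^(−0.0586t)) → 1 + 48.01961·e^(−0.0586t) = 1.47929
e^(−0.0586t) = 0.009981 → t = ln(100.18906)/0.0586 = 4.60706/0.0586

t ≈ 78.62 hours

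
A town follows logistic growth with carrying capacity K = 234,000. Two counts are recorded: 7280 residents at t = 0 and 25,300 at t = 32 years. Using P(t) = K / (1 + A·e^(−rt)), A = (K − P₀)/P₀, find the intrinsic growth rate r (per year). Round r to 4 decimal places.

r ≈ 0.0415 per year

A = (234000 − 7280)/7280 = 31.14286
25300 = 234000/(1 + 31.14286·e^(−r·32)) → e^(−32r) = (9.24901 − 1)/31.14286 = 0.264877
r = −ln(0.264877)/32 = 1.32849/32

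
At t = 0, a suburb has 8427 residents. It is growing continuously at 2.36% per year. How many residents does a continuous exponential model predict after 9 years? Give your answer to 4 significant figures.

P(9) = 8427 · e^(0.0236·9) = 8427 · e^(0.2124)
= 8427 · 1.23664 ≈ 10421.19

≈ 10,420 residents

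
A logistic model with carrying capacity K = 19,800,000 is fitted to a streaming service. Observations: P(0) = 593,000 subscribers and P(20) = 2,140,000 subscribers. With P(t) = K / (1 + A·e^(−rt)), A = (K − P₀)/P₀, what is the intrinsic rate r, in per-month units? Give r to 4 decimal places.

r ≈ 0.0684 per month

A = (19800000 − 593000)/593000 = 32.38954
2140000 = 19800000/(1 + 32.38954·e^(−r·20)) → e^(−20r) = (9.25234 − 1)/32.38954 = 0.254784
r = −ln(0.254784)/20 = 1.36734/20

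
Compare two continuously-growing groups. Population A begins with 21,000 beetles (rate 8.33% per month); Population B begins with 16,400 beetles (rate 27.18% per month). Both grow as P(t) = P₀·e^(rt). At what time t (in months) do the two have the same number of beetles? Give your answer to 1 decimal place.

21000·e^(0.0833t) = 16400·e^(0.2718t)
21000/16400 = e^((0.2718 − 0.0833)t) → ln(1.28049) = 0.1885·t
t = 0.24724 / 0.1885

t ≈ 1.3 months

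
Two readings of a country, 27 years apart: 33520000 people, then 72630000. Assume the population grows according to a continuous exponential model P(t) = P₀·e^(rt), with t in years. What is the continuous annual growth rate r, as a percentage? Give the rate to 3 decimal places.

72630000 = 33520000 · e^(r·27)
e^(27r) = 72630000/33520000 = 2.16677
r = ln(2.16677) / 27 = 0.77324 / 27

r ≈ 2.864% per year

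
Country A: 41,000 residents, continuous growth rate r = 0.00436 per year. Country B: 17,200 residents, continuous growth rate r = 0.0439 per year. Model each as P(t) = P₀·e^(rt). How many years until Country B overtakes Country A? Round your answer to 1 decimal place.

t ≈ 22.0 years

41000·e^(0.00436t) = 17200·e^(0.0439t)
41000/17200 = e^((0.0439 − 0.00436)t) → ln(2.38372) = 0.03954·t
t = 0.86866 / 0.03954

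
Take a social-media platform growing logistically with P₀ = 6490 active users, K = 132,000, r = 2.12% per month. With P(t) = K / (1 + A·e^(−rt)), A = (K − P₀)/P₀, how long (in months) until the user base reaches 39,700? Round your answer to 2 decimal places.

A = (132000 − 6490)/6490 = 19.33898
39700 = 132000/(1 + 19.33898·e^(−0.0212t)) → 1 + 19.33898·e^(−0.0212t) = 3.32494
e^(−0.0212t) = 0.12022 → t = ln(8.31807)/0.0212 = 2.11843/0.0212

t ≈ 99.93 months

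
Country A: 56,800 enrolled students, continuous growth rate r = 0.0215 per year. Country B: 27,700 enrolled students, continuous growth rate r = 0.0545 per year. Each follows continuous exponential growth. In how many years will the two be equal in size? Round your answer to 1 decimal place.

56800·e^(0.0215t) = 27700·e^(0.0545t)
56800/27700 = e^((0.0545 − 0.0215)t) → ln(2.05054) = 0.033·t
t = 0.7181 / 0.033

t ≈ 21.8 years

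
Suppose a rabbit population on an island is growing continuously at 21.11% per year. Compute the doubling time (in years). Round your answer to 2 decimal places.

doubling time ≈ 3.28 years

doubling time = ln(2) / |r| = 0.69315 / 0.2111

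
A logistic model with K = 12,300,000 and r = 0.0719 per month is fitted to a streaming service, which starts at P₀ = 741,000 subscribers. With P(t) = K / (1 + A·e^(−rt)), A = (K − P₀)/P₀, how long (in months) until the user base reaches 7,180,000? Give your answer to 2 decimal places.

A = (12300000 − 741000)/741000 = 15.59919
7180000 = 12300000/(1 + 15.59919·e^(−0.0719t)) → 1 + 15.59919·e^(−0.0719t) = 1.71309
e^(−0.0719t) = 0.045713 → t = ln(21.87543)/0.0719 = 3.08536/0.0719

t ≈ 42.91 months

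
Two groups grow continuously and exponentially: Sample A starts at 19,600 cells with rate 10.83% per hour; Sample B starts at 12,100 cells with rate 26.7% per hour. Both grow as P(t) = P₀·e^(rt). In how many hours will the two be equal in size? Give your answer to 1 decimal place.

19600·e^(0.1083t) = 12100·e^(0.267t)
19600/12100 = e^((0.267 − 0.1083)t) → ln(1.61983) = 0.1587·t
t = 0.48232 / 0.1587

t ≈ 3.0 hours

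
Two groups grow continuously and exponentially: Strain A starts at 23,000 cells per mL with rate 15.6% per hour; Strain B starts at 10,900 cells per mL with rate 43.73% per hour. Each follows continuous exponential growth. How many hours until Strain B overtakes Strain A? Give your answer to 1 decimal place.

t ≈ 2.7 hours

23000·e^(0.156t) = 10900·e^(0.4373t)
23000/10900 = e^((0.4373 − 0.156)t) → ln(2.11009) = 0.2813·t
t = 0.74673 / 0.2813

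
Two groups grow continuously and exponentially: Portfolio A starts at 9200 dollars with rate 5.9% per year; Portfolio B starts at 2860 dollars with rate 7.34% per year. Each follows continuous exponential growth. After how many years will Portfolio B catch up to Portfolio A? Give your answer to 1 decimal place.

t ≈ 81.1 years

9200·e^(0.059t) = 2860·e^(0.0734t)
9200/2860 = e^((0.0734 − 0.059)t) → ln(3.21678) = 0.0144·t
t = 1.16838 / 0.0144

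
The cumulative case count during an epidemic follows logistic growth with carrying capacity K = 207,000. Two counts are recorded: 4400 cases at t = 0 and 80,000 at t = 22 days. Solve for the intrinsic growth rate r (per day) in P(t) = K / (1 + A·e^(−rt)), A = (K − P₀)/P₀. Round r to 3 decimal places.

A = (207000 − 4400)/4400 = 46.04545
80000 = 207000/(1 + 46.04545·e^(−r·22)) → e^(−22r) = (2.5875 − 1)/46.04545 = 0.034477
r = −ln(0.034477)/22 = 3.36747/22

r ≈ 0.153 per day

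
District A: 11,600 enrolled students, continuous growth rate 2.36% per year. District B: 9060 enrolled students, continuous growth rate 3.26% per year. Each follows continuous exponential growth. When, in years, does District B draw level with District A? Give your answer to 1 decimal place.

11600·e^(0.0236t) = 9060·e^(0.0326t)
11600/9060 = e^((0.0326 − 0.0236)t) → ln(1.28035) = 0.009·t
t = 0.24714 / 0.009

t ≈ 27.5 years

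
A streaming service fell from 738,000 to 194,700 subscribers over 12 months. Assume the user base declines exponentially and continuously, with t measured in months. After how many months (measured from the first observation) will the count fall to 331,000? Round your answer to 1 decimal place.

r = ln(194700/738000) / 12 ≈ -0.11104 per month
t = ln(331000/738000) / r = -0.80183 / -0.11104 ≈ 7.221

t ≈ 7.2 months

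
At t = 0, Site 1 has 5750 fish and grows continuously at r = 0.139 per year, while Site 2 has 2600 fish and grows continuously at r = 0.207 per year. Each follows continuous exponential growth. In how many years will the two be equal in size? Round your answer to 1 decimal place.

t ≈ 11.7 years

5750·e^(0.139t) = 2600·e^(0.207t)
5750/2600 = e^((0.207 − 0.139)t) → ln(2.21154) = 0.068·t
t = 0.79369 / 0.068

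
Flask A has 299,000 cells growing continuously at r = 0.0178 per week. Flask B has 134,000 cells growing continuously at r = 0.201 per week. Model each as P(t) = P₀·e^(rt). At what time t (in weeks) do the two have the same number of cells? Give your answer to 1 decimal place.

299000·e^(0.0178t) = 134000·e^(0.201t)
299000/134000 = e^((0.201 − 0.0178)t) → ln(2.23134) = 0.1832·t
t = 0.8026 / 0.1832

t ≈ 4.4 weeks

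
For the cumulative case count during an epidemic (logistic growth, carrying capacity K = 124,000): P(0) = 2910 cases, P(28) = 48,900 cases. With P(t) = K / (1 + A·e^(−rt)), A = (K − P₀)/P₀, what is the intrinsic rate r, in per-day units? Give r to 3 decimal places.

A = (124000 − 2910)/2910 = 41.61168
48900 = 124000/(1 + 41.61168·e^(−r·28)) → e^(−28r) = (2.53579 − 1)/41.61168 = 0.036908
r = −ln(0.036908)/28 = 3.29934/28

r ≈ 0.118 per day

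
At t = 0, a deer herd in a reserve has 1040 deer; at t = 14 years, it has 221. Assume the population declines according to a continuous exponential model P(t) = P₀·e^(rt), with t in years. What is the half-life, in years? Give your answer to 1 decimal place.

r = ln(221/1040) / 14 = ln(0.2125) / 14 ≈ -0.11063 per year
half-life = ln 2 / |r| = 0.69315 / 0.11063

half-life ≈ 6.3 years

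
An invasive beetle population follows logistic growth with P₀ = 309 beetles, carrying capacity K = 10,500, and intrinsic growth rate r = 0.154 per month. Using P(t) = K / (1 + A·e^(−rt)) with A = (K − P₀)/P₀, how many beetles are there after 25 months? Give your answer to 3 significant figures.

≈ 6,170 beetles

A = (10500 − 309)/309 = 32.98058
P(25) = 10500 / (1 + 32.98058·e^(−0.154·25)) = 10500 / (1 + 32.98058·0.02128)
= 10500 / 1.70182 ≈ 6169.87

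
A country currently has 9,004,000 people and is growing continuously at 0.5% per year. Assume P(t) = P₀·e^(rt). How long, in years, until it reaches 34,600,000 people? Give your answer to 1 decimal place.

t ≈ 269.2 years

34600000 = 9004000 · e^(0.005·t)
t = ln(34600000/9004000) / 0.005 = ln(3.84274) / 0.005 = 1.34618 / 0.005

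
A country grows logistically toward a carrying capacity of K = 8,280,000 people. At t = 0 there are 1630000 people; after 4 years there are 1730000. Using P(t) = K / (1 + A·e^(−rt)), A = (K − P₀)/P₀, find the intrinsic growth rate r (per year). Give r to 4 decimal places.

A = (8280000 − 1630000)/1630000 = 4.07975
1730000 = 8280000/(1 + 4.07975·e^(−r·4)) → e^(−4r) = (4.78613 − 1)/4.07975 = 0.928028
r = −ln(0.928028)/4 = 0.07469/4

r ≈ 0.0187 per year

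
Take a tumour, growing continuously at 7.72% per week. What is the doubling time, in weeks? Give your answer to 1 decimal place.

doubling time ≈ 9.0 weeks

doubling time = ln(2) / |r| = 0.69315 / 0.0772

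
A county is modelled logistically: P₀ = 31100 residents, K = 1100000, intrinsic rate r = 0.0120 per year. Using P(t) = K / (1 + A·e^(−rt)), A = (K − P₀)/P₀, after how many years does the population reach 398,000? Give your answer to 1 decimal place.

A = (1100000 − 31100)/31100 = 34.36977
398000 = 1100000/(1 + 34.36977·e^(−0.012t)) → 1 + 34.36977·e^(−0.012t) = 2.76382
e^(−0.012t) = 0.051319 → t = ln(19.486)/0.012 = 2.9697/0.012

t ≈ 247.5 years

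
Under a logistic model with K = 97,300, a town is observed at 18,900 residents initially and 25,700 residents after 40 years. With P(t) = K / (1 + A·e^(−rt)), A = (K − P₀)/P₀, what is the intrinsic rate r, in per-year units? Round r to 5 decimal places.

A = (97300 − 18900)/18900 = 4.14815
25700 = 97300/(1 + 4.14815·e^(−r·40)) → e^(−40r) = (3.78599 − 1)/4.14815 = 0.671623
r = −ln(0.671623)/40 = 0.39806/40

r ≈ 0.00995 per year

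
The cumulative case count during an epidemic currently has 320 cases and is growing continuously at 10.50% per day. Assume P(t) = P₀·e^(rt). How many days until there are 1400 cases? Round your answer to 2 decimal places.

t ≈ 14.06 days

1400 = 320 · e^(0.105·t)
t = ln(1400/320) / 0.105 = ln(4.375) / 0.105 = 1.47591 / 0.105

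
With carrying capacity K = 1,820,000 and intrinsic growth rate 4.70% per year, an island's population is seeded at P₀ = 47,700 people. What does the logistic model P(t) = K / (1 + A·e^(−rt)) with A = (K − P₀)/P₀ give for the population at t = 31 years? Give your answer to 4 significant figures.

≈ 188,500 people

A = (1820000 − 47700)/47700 = 37.15514
P(31) = 1820000 / (1 + 37.15514·e^(−0.047·31)) = 1820000 / (1 + 37.15514·0.232934)
= 1820000 / 9.6547 ≈ 188509.31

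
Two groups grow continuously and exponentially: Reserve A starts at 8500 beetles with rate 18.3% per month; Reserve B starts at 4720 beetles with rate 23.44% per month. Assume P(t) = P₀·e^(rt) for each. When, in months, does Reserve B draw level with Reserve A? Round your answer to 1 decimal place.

t ≈ 11.4 months

8500·e^(0.183t) = 4720·e^(0.2344t)
8500/4720 = e^((0.2344 − 0.183)t) → ln(1.80085) = 0.0514·t
t = 0.58826 / 0.0514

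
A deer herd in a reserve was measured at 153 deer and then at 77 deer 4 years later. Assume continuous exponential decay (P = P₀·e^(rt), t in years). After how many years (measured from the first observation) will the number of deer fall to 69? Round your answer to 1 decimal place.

r = ln(77/153) / 4 ≈ -0.171658 per year
t = ln(69/153) / r = -0.79633 / -0.171658 ≈ 4.639

t ≈ 4.6 years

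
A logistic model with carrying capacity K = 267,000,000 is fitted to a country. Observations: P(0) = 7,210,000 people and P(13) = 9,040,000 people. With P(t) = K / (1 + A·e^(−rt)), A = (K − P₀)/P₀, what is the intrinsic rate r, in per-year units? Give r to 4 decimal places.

r ≈ 0.0179 per year

A = (267000000 − 7210000)/7210000 = 36.0319
9040000 = 267000000/(1 + 36.0319·e^(−r·13)) → e^(−13r) = (29.5354 − 1)/36.0319 = 0.791948
r = −ln(0.791948)/13 = 0.23326/13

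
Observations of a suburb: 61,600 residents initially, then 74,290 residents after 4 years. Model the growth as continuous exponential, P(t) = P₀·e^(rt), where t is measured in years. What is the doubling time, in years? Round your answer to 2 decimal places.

r = ln(74290/61600) / 4 = ln(1.20601) / 4 ≈ 0.046829 per year
doubling time = ln 2 / |r| = 0.69315 / 0.046829

doubling time ≈ 14.80 years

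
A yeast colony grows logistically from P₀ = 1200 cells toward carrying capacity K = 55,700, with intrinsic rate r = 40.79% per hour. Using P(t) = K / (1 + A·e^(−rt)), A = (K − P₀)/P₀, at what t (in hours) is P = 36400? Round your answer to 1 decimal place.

t ≈ 10.9 hours

A = (55700 − 1200)/1200 = 45.41667
36400 = 55700/(1 + 45.41667·e^(−0.4079t)) → 1 + 45.41667·e^(−0.4079t) = 1.53022
e^(−0.4079t) = 0.011675 → t = ln(85.6563)/0.4079 = 4.45034/0.4079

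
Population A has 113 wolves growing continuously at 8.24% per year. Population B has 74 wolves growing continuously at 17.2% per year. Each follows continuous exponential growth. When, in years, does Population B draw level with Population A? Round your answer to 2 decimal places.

113·e^(0.0824t) = 74·e^(0.172t)
113/74 = e^((0.172 − 0.0824)t) → ln(1.52703) = 0.0896·t
t = 0.42332 / 0.0896

t ≈ 4.72 years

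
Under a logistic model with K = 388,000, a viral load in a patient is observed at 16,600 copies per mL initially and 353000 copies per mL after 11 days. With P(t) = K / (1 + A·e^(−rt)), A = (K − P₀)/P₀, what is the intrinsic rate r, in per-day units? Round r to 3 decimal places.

A = (388000 − 16600)/16600 = 22.37349
353000 = 388000/(1 + 22.37349·e^(−r·11)) → e^(−11r) = (1.09915 − 1)/22.37349 = 0.004432
r = −ln(0.004432)/11 = 5.419/11

r ≈ 0.493 per day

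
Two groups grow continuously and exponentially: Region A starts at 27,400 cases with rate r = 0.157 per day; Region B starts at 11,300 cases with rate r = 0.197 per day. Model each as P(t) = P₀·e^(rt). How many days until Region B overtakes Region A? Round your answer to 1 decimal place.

27400·e^(0.157t) = 11300·e^(0.197t)
27400/11300 = e^((0.197 − 0.157)t) → ln(2.42478) = 0.04·t
t = 0.88574 / 0.04

t ≈ 22.1 days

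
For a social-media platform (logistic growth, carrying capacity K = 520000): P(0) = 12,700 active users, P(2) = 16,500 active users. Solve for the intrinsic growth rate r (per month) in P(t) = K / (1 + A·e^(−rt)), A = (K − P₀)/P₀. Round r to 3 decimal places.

r ≈ 0.135 per month

A = (520000 − 12700)/12700 = 39.94488
16500 = 520000/(1 + 39.94488·e^(−r·2)) → e^(−2r) = (31.51515 − 1)/39.94488 = 0.763931
r = −ln(0.763931)/2 = 0.26928/2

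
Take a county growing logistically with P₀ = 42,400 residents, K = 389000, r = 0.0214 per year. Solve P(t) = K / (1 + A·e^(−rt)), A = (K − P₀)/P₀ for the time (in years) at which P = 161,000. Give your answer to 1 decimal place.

A = (389000 − 42400)/42400 = 8.17453
161000 = 389000/(1 + 8.17453·e^(−0.0214t)) → 1 + 8.17453·e^(−0.0214t) = 2.41615
e^(−0.0214t) = 0.173239 → t = ln(5.77236)/0.0214 = 1.75308/0.0214

t ≈ 81.9 years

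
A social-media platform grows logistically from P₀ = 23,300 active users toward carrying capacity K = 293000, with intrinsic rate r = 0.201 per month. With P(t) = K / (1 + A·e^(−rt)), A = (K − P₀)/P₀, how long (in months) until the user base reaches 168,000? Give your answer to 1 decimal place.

t ≈ 13.7 months

A = (293000 − 23300)/23300 = 11.57511
168000 = 293000/(1 + 11.57511·e^(−0.201t)) → 1 + 11.57511·e^(−0.201t) = 1.74405
e^(−0.201t) = 0.06428 → t = ln(15.55694)/0.201 = 2.74451/0.201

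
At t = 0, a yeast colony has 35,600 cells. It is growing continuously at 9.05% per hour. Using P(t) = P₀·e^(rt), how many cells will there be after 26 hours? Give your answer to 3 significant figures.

≈ 374,000 cells

P(26) = 35600 · e^(0.0905·26) = 35600 · e^(2.353)
= 35600 · 10.51707 ≈ 374407.82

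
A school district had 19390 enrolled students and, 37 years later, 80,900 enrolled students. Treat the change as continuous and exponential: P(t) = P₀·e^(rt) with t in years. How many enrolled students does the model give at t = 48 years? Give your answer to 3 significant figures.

≈ 124,000 enrolled students

r = ln(80900/19390) / 37 ≈ 0.038607 per year
P(48) = 19390 · e^(0.038607·48) = 19390 · 6.37977 ≈ 123703.8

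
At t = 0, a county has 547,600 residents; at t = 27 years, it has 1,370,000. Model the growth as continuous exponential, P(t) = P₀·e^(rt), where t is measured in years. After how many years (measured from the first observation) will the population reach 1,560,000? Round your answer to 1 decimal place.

r = ln(1370000/547600) / 27 ≈ 0.033964 per year
t = ln(1560000/547600) / r = 1.0469 / 0.033964 ≈ 30.824

t ≈ 30.8 years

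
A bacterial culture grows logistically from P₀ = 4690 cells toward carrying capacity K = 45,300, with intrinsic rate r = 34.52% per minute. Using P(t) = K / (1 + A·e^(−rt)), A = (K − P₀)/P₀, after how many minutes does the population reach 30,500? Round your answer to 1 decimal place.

t ≈ 8.3 minutes

A = (45300 − 4690)/4690 = 8.65885
30500 = 45300/(1 + 8.65885·e^(−0.3452t)) → 1 + 8.65885·e^(−0.3452t) = 1.48525
e^(−0.3452t) = 0.05604 → t = ln(17.84425)/0.3452 = 2.88168/0.3452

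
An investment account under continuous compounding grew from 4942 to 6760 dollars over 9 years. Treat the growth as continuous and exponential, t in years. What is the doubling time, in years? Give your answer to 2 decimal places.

r = ln(6760/4942) / 9 = ln(1.36787) / 9 ≈ 0.034806 per year
doubling time = ln 2 / |r| = 0.69315 / 0.034806

doubling time ≈ 19.91 years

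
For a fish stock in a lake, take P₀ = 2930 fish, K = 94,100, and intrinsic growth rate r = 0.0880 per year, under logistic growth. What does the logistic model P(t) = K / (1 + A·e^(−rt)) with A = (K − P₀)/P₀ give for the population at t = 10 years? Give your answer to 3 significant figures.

A = (94100 − 2930)/2930 = 31.11604
P(10) = 94100 / (1 + 31.11604·e^(−0.088·10)) = 94100 / (1 + 31.11604·0.414783)
= 94100 / 13.9064 ≈ 6766.67

≈ 6,770 fish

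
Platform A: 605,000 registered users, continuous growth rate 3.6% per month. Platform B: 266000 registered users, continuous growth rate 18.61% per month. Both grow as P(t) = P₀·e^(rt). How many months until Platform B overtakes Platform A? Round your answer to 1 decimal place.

605000·e^(0.036t) = 266000·e^(0.1861t)
605000/266000 = e^((0.1861 − 0.036)t) → ln(2.27444) = 0.1501·t
t = 0.82173 / 0.1501

t ≈ 5.5 months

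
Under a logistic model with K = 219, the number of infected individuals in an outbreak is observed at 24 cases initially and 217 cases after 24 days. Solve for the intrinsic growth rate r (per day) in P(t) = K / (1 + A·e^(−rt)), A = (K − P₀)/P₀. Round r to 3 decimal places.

A = (219 − 24)/24 = 8.125
217 = 219/(1 + 8.125·e^(−r·24)) → e^(−24r) = (1.00922 − 1)/8.125 = 0.001134
r = −ln(0.001134)/24 = 6.7817/24

r ≈ 0.283 per day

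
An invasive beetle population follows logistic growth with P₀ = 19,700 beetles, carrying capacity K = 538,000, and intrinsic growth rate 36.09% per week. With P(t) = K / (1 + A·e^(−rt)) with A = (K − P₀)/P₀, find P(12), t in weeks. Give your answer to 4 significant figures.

A = (538000 − 19700)/19700 = 26.30964
P(12) = 538000 / (1 + 26.30964·e^(−0.3609·12)) = 538000 / (1 + 26.30964·0.013157)
= 538000 / 1.34616 ≈ 399656.37

≈ 399,700 beetles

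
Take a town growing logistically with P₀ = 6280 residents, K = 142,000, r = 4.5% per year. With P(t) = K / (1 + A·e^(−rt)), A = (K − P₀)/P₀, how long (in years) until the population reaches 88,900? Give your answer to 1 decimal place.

t ≈ 79.7 years

A = (142000 − 6280)/6280 = 21.61146
88900 = 142000/(1 + 21.61146·e^(−0.045t)) → 1 + 21.61146·e^(−0.045t) = 1.5973
e^(−0.045t) = 0.027638 → t = ln(36.18191)/0.045 = 3.58856/0.045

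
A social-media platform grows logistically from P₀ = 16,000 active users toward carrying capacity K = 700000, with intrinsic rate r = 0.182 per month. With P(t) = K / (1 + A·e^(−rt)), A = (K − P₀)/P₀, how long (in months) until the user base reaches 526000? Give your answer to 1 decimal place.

t ≈ 26.7 months

A = (700000 − 16000)/16000 = 42.75
526000 = 700000/(1 + 42.75·e^(−0.182t)) → 1 + 42.75·e^(−0.182t) = 1.3308
e^(−0.182t) = 0.007738 → t = ln(129.23276)/0.182 = 4.86162/0.182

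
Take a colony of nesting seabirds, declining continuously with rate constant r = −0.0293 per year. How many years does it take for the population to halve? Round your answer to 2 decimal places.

half-life = ln(2) / |r| = 0.69315 / 0.0293

half-life ≈ 23.66 years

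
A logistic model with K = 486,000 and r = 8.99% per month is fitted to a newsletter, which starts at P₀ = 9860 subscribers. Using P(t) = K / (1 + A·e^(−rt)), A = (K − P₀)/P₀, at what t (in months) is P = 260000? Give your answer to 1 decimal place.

t ≈ 44.7 months

A = (486000 − 9860)/9860 = 48.29006
260000 = 486000/(1 + 48.29006·e^(−0.0899t)) → 1 + 48.29006·e^(−0.0899t) = 1.86923
e^(−0.0899t) = 0.018 → t = ln(55.55494)/0.0899 = 4.01737/0.0899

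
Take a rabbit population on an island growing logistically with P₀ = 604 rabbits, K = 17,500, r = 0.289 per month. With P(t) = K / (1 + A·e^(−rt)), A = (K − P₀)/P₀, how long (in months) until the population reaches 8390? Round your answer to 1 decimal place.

t ≈ 11.2 months

A = (17500 − 604)/604 = 27.97351
8390 = 17500/(1 + 27.97351·e^(−0.289t)) → 1 + 27.97351·e^(−0.289t) = 2.08582
e^(−0.289t) = 0.038816 → t = ln(25.76265)/0.289 = 3.24893/0.289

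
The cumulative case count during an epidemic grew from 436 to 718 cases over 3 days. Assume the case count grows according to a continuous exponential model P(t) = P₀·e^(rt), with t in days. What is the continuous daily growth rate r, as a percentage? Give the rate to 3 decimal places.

718 = 436 · e^(r·3)
e^(3r) = 718/436 = 1.64679
r = ln(1.64679) / 3 = 0.49883 / 3

r ≈ 16.628% per day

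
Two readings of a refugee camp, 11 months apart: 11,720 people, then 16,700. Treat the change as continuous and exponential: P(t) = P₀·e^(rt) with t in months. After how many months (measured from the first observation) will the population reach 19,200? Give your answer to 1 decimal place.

t ≈ 15.3 months

r = ln(16700/11720) / 11 ≈ 0.032192 per month
t = ln(19200/11720) / r = 0.49361 / 0.032192 ≈ 15.333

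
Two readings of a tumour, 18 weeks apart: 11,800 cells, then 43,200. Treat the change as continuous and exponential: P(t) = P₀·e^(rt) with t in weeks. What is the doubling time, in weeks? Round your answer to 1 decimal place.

doubling time ≈ 9.6 weeks

r = ln(43200/11800) / 18 = ln(3.66102) / 18 ≈ 0.072097 per week
doubling time = ln 2 / |r| = 0.69315 / 0.072097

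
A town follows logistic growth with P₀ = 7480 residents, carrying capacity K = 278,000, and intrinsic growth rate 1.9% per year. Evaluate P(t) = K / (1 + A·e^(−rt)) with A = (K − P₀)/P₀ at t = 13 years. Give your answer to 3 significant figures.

≈ 9,500 residents

A = (278000 − 7480)/7480 = 36.16578
P(13) = 278000 / (1 + 36.16578·e^(−0.019·13)) = 278000 / (1 + 36.16578·0.781141)
= 278000 / 29.25056 ≈ 9504.09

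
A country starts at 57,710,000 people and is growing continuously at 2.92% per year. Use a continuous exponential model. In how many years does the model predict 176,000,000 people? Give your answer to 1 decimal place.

t ≈ 38.2 years

176000000 = 57710000 · e^(0.0292·t)
t = ln(176000000/57710000) / 0.0292 = ln(3.04973) / 0.0292 = 1.11505 / 0.0292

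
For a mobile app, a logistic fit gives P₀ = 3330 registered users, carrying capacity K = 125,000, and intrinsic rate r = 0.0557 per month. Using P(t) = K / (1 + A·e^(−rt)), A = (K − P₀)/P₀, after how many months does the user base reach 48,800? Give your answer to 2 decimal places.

A = (125000 − 3330)/3330 = 36.53754
48800 = 125000/(1 + 36.53754·e^(−0.0557t)) → 1 + 36.53754·e^(−0.0557t) = 2.56148
e^(−0.0557t) = 0.042736 → t = ln(23.39937)/0.0557 = 3.15271/0.0557

t ≈ 56.60 months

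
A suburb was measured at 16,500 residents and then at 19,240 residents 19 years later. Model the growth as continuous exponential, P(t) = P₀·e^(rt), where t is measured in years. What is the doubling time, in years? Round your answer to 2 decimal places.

doubling time ≈ 85.72 years

r = ln(19240/16500) / 19 = ln(1.16606) / 19 ≈ 0.008086 per year
doubling time = ln 2 / |r| = 0.69315 / 0.008086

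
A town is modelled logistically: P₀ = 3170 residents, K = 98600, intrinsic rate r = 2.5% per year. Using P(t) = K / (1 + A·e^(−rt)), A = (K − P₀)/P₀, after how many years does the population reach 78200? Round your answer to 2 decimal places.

A = (98600 − 3170)/3170 = 30.1041
78200 = 98600/(1 + 30.1041·e^(−0.025t)) → 1 + 30.1041·e^(−0.025t) = 1.26087
e^(−0.025t) = 0.008666 → t = ln(115.39905)/0.025 = 4.7484/0.025

t ≈ 189.94 years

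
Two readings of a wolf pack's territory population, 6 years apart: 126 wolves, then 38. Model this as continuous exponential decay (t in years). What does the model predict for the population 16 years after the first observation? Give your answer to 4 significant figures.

r = ln(38/126) / 6 ≈ -0.199783 per year
P(16) = 126 · e^(-0.199783·16) = 126 · 0.0409 ≈ 5.15

≈ 5.154 wolves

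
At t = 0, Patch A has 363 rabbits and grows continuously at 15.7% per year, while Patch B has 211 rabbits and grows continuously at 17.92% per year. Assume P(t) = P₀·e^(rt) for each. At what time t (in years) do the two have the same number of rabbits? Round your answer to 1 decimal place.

t ≈ 24.4 years

363·e^(0.157t) = 211·e^(0.1792t)
363/211 = e^((0.1792 − 0.157)t) → ln(1.72038) = 0.0222·t
t = 0.54254 / 0.0222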